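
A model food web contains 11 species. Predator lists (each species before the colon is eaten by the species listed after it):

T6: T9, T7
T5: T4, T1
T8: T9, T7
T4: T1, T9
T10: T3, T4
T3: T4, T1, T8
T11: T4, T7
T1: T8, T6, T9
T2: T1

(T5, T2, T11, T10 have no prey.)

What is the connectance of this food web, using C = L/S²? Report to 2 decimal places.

C = 0.16

The web has S = 11 species and L = 19 feeding links.
C = L / S² = 19 / 121 = 0.1570 ≈ 0.16.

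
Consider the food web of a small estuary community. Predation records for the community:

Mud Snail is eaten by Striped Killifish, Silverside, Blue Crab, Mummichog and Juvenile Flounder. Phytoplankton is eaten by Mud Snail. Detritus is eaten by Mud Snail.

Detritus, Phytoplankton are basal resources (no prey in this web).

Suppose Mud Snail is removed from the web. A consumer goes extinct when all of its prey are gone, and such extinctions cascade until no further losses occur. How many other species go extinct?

5

Remove Mud Snail.
Round 1: Striped Killifish (all prey gone), Juvenile Flounder (all prey gone), Mummichog (all prey gone), Silverside (all prey gone), Blue Crab (all prey gone) → extinct.
No further losses. Total secondary extinctions: 5.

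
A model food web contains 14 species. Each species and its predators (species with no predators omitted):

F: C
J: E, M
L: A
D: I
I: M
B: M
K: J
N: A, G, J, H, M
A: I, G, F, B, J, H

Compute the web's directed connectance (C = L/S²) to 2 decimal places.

C = 0.10

The web has S = 14 species and L = 19 feeding links.
C = L / S² = 19 / 196 = 0.0969 ≈ 0.10.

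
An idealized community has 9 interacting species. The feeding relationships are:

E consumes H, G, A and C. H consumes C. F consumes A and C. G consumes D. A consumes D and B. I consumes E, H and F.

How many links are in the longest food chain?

3 links

One longest chain: D → A → E → I.
It has 4 species and 3 links.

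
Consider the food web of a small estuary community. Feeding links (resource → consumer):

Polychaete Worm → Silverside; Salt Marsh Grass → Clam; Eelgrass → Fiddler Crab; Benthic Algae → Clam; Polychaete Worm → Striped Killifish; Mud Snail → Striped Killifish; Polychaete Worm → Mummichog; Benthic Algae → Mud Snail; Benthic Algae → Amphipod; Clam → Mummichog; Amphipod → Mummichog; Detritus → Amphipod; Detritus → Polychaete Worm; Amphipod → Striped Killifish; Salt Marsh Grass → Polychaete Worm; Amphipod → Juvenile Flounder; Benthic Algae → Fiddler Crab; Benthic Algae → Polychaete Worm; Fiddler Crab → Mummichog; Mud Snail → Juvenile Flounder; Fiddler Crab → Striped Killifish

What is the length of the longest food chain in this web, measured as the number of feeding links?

One longest chain: Benthic Algae → Amphipod → Mummichog.
It has 3 species and 2 links.

2 links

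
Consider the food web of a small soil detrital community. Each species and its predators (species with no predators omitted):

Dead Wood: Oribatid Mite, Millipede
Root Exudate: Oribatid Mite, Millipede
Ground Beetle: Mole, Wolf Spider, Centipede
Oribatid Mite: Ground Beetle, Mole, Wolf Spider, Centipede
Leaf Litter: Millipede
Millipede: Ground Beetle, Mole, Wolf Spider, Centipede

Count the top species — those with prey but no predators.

Top species (has prey, but nothing eats it): Mole, Wolf Spider, Centipede.
Count: 3.

3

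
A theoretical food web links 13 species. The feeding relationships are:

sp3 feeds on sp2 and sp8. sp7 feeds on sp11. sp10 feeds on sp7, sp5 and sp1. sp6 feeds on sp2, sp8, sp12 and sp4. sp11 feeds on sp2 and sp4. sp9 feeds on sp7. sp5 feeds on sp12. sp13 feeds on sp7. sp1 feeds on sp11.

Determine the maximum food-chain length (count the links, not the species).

One longest chain: sp2 → sp11 → sp1 → sp10.
It has 4 species and 3 links.

3 links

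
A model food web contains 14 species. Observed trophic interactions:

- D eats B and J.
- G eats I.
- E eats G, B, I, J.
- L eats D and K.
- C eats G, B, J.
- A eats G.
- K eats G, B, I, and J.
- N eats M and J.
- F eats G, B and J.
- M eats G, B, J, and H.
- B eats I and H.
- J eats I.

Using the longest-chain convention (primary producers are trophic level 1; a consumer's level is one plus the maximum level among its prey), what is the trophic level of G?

I is a producer → level 1.
G eats I → level 2.

Trophic level 2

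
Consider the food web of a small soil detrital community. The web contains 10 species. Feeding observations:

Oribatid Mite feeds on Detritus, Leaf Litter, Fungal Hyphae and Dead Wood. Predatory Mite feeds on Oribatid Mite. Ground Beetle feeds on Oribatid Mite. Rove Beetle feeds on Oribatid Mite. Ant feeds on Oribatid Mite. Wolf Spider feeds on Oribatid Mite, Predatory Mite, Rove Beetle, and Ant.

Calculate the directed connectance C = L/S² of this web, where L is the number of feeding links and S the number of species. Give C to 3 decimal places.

C = 0.120

The web has S = 10 species and L = 12 feeding links.
C = L / S² = 12 / 100 = 0.1200 ≈ 0.120.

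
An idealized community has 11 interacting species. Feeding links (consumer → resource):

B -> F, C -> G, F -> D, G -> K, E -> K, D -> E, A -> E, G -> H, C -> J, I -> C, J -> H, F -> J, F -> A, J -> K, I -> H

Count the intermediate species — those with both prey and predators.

Intermediate species (has both prey and predators): J, E, G, D, A, C, F.
Count: 7.

7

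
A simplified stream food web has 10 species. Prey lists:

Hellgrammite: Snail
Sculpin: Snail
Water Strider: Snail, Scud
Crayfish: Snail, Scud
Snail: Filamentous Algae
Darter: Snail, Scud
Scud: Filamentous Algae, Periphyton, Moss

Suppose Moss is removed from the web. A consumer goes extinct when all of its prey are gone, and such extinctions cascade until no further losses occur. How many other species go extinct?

Remove Moss.
Every predator of it retains at least one other prey: Scud still has Filamentous Algae, Periphyton.
No consumer loses all prey, so no secondary extinctions occur.

0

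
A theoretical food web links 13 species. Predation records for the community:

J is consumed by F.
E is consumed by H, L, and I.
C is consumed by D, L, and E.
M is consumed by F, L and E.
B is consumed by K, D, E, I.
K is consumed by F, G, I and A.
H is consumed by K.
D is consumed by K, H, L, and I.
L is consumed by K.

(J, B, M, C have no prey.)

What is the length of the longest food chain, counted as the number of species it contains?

One longest chain: B → E → L → K → I.
It has 5 species and 4 links.

5 species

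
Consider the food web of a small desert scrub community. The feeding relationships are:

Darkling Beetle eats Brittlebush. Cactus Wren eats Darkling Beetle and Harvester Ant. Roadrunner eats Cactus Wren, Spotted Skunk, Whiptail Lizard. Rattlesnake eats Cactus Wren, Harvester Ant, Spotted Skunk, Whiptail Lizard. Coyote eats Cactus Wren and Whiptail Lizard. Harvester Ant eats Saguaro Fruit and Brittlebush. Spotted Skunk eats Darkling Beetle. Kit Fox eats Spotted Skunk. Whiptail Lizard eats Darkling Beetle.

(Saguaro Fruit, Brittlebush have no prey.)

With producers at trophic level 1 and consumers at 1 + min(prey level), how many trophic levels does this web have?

Producers (level 1): Saguaro Fruit, Brittlebush.
Following each consumer down to its lowest-level prey: Saguaro Fruit → Harvester Ant → Cactus Wren → Roadrunner (levels 1 through 4).
All prey of Roadrunner (Cactus Wren 3, Whiptail Lizard 3, Spotted Skunk 3) are at level 3 or above, so Roadrunner is at level 1 + 3 = 4.
Every consumer has at least one prey at level 3 or below, so none exceeds level 4.

4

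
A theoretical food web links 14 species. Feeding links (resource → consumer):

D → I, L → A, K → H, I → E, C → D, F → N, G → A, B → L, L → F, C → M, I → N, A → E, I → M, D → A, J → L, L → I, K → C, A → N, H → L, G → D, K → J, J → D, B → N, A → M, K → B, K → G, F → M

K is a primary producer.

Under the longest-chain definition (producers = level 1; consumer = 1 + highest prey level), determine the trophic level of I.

K is a producer → level 1.
G eats K → level 2.
D eats G (level 2); other prey at levels: J 2, C 2 → level 3.
I eats D (level 3); other prey at levels: L 3 → level 4.

Trophic level 4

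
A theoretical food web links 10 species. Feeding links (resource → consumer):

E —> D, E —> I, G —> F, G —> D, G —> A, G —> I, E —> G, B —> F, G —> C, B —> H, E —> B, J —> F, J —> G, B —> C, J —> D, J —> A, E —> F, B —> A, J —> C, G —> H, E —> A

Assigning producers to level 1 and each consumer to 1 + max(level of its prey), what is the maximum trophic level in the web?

Producers (level 1): J, E.
J → G → H gives H level 3.
No species has a prey at level 3, so no species reaches level 4.

3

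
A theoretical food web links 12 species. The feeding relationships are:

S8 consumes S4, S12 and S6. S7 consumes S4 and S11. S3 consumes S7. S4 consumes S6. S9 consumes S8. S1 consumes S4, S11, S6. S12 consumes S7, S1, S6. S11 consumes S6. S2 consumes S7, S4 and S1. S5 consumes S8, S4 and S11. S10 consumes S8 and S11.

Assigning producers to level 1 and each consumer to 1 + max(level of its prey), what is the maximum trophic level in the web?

6

Producers (level 1): S6.
S6 → S4 → S7 → S12 → S8 → S10 gives S10 level 6.
No species has a prey at level 6, so no species reaches level 7.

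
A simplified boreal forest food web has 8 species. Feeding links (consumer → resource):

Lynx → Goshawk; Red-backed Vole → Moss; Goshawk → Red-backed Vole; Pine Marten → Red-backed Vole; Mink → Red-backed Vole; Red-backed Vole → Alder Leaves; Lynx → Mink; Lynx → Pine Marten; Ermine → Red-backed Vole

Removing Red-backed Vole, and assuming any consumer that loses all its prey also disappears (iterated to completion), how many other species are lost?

5

Remove Red-backed Vole.
Round 1: Ermine (all prey gone), Goshawk (all prey gone), Mink (all prey gone), Pine Marten (all prey gone) → extinct.
Round 2: Lynx (all prey gone) → extinct.
No further losses. Total secondary extinctions: 5.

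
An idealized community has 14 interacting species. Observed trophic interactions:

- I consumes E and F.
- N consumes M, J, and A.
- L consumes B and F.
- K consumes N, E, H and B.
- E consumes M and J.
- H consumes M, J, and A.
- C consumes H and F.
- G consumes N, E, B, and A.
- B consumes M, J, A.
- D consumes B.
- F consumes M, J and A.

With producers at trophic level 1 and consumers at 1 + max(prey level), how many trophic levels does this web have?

3

Producers (level 1): M, J, A.
M → B → L gives L level 3.
No species has a prey at level 3, so no species reaches level 4.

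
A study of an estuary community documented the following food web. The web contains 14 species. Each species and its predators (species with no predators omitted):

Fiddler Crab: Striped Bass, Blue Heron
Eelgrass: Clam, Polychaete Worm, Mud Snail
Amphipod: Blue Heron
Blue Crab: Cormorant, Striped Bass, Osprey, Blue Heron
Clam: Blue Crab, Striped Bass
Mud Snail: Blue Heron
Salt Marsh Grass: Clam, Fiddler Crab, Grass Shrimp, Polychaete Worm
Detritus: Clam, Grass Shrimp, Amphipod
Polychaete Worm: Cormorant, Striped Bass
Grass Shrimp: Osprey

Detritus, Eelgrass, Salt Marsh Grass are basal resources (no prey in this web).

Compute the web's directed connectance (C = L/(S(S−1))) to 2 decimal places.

C = 0.13

The web has S = 14 species and L = 23 feeding links.
C = L / (S(S−1)) = 23 / 182 = 0.1264 ≈ 0.13.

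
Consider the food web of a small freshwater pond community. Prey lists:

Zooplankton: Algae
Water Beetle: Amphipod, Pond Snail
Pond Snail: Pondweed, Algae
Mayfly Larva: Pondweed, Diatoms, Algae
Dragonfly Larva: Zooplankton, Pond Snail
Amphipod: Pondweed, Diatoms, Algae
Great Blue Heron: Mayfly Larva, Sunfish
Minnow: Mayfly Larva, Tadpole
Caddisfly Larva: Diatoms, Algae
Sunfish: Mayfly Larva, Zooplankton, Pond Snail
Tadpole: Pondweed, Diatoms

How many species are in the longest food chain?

One longest chain: Pondweed → Mayfly Larva → Sunfish → Great Blue Heron.
It has 4 species and 3 links.

4 species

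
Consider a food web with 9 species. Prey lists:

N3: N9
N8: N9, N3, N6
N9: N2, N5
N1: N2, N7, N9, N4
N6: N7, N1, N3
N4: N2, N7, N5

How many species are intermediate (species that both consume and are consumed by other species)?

5

Intermediate species (has both prey and predators): N9, N4, N1, N3, N6.
Count: 5.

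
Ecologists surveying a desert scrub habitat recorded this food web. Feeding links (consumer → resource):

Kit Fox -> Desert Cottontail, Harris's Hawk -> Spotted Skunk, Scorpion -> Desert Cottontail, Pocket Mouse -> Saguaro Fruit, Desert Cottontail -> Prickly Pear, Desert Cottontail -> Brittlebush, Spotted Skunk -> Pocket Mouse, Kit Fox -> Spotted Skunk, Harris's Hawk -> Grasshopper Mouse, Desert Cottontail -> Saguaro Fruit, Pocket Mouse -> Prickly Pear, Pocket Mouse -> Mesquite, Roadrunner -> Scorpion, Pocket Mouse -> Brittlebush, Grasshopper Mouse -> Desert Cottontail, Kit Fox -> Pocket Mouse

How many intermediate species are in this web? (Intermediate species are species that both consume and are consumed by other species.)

Intermediate species (has both prey and predators): Pocket Mouse, Desert Cottontail, Grasshopper Mouse, Scorpion, Spotted Skunk.
Count: 5.

5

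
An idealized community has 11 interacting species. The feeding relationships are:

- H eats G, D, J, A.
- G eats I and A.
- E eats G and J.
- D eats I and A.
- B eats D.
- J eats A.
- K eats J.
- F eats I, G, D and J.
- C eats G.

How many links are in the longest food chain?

One longest chain: A → D → H.
It has 3 species and 2 links.

2 links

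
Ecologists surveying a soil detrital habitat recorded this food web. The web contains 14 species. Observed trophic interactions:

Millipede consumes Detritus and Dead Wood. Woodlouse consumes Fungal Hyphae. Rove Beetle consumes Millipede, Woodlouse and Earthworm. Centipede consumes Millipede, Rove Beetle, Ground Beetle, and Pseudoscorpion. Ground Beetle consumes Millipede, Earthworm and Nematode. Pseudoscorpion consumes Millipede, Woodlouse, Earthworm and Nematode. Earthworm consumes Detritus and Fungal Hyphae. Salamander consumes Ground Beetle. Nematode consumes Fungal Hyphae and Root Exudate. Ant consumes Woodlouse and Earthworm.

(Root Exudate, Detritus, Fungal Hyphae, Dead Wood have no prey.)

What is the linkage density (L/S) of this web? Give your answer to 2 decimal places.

There are L = 24 links among S = 14 species.
L/S = 24/14 = 1.7143 ≈ 1.71.

L/S = 1.71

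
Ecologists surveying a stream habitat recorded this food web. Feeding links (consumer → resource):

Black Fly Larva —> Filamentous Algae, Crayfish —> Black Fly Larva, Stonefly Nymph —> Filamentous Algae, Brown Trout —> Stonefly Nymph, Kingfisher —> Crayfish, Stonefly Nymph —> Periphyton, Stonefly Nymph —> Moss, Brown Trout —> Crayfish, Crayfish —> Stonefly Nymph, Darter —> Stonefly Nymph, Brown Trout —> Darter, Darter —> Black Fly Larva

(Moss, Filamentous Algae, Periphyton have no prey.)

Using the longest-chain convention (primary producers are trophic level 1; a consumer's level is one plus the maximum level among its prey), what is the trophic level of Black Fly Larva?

Trophic level 2

Filamentous Algae is a producer → level 1.
Black Fly Larva eats Filamentous Algae → level 2.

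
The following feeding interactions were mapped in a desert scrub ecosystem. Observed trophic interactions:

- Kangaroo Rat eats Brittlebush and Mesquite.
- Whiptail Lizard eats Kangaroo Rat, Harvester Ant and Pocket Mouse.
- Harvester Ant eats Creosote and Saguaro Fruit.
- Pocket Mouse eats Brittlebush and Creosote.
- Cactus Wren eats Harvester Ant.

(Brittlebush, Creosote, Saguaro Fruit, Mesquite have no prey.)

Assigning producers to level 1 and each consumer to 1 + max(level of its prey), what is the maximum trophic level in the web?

3

Producers (level 1): Brittlebush, Creosote, Saguaro Fruit, Mesquite.
Creosote → Harvester Ant → Cactus Wren gives Cactus Wren level 3.
No species has a prey at level 3, so no species reaches level 4.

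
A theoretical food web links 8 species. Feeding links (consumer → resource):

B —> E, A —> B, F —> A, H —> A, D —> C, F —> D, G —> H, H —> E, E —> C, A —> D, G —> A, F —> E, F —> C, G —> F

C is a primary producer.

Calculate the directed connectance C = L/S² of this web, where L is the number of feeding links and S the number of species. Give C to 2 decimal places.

C = 0.22

The web has S = 8 species and L = 14 feeding links.
C = L / S² = 14 / 64 = 0.2188 ≈ 0.22.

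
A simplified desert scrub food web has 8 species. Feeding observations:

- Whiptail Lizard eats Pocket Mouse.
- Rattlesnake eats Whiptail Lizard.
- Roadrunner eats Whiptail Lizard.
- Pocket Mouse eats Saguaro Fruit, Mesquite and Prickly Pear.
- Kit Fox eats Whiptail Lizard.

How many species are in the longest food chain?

4 species

One longest chain: Prickly Pear → Pocket Mouse → Whiptail Lizard → Rattlesnake.
It has 4 species and 3 links.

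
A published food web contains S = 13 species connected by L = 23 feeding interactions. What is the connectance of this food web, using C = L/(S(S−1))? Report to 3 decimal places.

C = 0.147

The web has S = 13 species and L = 23 feeding links.
C = L / (S(S−1)) = 23 / 156 = 0.1474 ≈ 0.147.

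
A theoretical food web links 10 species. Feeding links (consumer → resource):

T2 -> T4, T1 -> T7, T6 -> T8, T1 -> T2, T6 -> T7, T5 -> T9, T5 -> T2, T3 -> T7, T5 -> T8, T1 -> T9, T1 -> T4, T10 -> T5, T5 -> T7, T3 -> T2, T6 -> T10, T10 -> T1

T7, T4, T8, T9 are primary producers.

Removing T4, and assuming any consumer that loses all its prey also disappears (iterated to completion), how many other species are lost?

Remove T4.
Round 1: T2 (all prey gone) → extinct.
No further losses. Total secondary extinctions: 1.

1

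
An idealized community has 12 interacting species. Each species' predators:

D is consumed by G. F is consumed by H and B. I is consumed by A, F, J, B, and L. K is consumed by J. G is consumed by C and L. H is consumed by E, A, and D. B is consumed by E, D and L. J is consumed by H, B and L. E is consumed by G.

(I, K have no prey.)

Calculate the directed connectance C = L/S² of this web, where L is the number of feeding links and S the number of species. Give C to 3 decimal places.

C = 0.146

The web has S = 12 species and L = 21 feeding links.
C = L / S² = 21 / 144 = 0.1458 ≈ 0.146.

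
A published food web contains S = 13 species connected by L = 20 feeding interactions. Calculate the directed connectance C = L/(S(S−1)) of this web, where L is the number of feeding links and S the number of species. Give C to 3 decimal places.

C = 0.128

The web has S = 13 species and L = 20 feeding links.
C = L / (S(S−1)) = 20 / 156 = 0.1282 ≈ 0.128.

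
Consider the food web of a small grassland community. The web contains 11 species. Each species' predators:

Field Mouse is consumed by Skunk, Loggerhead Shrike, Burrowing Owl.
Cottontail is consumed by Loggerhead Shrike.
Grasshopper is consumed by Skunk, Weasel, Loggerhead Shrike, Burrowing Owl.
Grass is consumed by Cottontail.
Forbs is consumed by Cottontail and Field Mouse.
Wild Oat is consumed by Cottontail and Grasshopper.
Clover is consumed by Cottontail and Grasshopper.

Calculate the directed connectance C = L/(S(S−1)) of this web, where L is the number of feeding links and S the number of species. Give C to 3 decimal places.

C = 0.136

The web has S = 11 species and L = 15 feeding links.
C = L / (S(S−1)) = 15 / 110 = 0.1364 ≈ 0.136.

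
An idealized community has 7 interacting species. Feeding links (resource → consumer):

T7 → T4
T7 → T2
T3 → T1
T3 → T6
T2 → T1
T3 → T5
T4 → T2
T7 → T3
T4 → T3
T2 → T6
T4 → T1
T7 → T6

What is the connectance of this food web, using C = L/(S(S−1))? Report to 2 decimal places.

The web has S = 7 species and L = 12 feeding links.
C = L / (S(S−1)) = 12 / 42 = 0.2857 ≈ 0.29.

C = 0.29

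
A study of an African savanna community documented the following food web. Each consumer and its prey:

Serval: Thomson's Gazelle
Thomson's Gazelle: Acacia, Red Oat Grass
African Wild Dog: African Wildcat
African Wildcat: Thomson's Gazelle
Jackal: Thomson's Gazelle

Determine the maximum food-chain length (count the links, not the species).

One longest chain: Acacia → Thomson's Gazelle → African Wildcat → African Wild Dog.
It has 4 species and 3 links.

3 links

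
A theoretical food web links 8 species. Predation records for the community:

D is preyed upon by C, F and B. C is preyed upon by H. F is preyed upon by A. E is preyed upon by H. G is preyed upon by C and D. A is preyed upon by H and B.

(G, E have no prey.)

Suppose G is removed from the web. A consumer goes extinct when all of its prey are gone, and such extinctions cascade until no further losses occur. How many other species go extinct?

Remove G.
Round 1: D (all prey gone) → extinct.
Round 2: C (all prey gone), F (all prey gone) → extinct.
Round 3: A (all prey gone) → extinct.
Round 4: B (all prey gone) → extinct.
No further losses. Total secondary extinctions: 5.

5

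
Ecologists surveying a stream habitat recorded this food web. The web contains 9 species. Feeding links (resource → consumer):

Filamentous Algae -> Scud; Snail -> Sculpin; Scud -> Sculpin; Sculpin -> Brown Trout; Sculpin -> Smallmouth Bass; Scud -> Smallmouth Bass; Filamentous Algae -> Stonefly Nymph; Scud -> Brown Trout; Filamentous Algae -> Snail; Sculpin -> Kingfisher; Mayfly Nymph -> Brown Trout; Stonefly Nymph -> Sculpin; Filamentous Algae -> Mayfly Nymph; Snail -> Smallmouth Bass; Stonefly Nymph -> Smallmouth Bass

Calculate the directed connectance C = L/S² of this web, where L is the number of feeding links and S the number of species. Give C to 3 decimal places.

The web has S = 9 species and L = 15 feeding links.
C = L / S² = 15 / 81 = 0.1852 ≈ 0.185.

C = 0.185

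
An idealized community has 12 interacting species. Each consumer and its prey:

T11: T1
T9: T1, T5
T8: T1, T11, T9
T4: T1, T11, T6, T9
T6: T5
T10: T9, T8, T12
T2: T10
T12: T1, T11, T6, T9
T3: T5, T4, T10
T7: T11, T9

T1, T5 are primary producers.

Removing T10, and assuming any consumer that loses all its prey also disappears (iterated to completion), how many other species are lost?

1

Remove T10.
Round 1: T2 (all prey gone) → extinct.
No further losses. Total secondary extinctions: 1.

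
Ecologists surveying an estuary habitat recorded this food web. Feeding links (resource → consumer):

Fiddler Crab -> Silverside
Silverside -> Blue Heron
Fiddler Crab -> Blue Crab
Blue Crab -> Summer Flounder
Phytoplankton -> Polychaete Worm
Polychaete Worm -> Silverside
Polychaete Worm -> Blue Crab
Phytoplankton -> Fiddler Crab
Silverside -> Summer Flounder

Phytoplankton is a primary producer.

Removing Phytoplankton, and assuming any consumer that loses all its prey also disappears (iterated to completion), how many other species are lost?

Remove Phytoplankton.
Round 1: Fiddler Crab (all prey gone), Polychaete Worm (all prey gone) → extinct.
Round 2: Silverside (all prey gone), Blue Crab (all prey gone) → extinct.
Round 3: Summer Flounder (all prey gone), Blue Heron (all prey gone) → extinct.
No further losses. Total secondary extinctions: 6.

6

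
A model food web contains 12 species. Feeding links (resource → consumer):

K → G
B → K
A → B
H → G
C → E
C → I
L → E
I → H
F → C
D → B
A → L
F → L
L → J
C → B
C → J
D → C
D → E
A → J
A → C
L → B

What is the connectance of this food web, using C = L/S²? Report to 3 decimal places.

The web has S = 12 species and L = 20 feeding links.
C = L / S² = 20 / 144 = 0.1389 ≈ 0.139.

C = 0.139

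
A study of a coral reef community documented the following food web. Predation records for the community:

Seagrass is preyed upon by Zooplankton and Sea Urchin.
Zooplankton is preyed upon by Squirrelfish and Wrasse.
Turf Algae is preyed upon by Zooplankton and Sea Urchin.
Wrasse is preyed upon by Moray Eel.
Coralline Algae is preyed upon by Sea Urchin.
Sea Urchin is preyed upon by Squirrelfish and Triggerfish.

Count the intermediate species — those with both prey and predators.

3

Intermediate species (has both prey and predators): Sea Urchin, Zooplankton, Wrasse.
Count: 3.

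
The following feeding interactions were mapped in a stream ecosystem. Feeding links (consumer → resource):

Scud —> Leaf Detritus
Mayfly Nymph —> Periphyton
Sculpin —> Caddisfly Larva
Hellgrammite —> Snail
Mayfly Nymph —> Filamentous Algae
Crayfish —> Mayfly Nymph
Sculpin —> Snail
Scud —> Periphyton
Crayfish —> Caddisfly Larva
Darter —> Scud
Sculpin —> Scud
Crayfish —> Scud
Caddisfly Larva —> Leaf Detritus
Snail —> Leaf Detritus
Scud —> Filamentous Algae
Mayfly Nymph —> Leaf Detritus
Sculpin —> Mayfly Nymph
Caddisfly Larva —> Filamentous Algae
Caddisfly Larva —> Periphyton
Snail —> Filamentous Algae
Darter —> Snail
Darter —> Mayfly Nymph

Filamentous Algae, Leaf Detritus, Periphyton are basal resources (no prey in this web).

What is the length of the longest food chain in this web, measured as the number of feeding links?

2 links

One longest chain: Filamentous Algae → Caddisfly Larva → Sculpin.
It has 3 species and 2 links.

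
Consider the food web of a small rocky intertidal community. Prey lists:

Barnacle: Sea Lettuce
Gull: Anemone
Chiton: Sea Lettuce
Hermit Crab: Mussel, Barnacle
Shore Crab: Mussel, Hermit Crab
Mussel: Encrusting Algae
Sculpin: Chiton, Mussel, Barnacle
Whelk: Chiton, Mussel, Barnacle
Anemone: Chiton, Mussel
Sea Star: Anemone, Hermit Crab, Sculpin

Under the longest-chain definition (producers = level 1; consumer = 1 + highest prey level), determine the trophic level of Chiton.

Sea Lettuce is a producer → level 1.
Chiton eats Sea Lettuce → level 2.

Trophic level 2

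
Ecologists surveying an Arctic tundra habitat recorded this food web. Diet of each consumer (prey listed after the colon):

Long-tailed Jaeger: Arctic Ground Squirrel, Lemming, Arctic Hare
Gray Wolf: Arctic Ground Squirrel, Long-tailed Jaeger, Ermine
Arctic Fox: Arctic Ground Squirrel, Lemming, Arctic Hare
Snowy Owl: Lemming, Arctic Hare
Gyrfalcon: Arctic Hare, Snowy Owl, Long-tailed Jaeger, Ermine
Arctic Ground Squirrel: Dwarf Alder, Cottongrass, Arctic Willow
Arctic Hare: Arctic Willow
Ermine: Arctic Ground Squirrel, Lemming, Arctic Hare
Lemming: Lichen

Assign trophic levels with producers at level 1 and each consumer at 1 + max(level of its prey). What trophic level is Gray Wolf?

Trophic level 4

Dwarf Alder is a producer → level 1.
Arctic Ground Squirrel eats Dwarf Alder (level 1); other prey at levels: Cottongrass 1, Arctic Willow 1 → level 2.
Long-tailed Jaeger eats Arctic Ground Squirrel (level 2); other prey at levels: Lemming 2, Arctic Hare 2 → level 3.
Gray Wolf eats Long-tailed Jaeger (level 3); other prey at levels: Arctic Ground Squirrel 2, Ermine 3 → level 4.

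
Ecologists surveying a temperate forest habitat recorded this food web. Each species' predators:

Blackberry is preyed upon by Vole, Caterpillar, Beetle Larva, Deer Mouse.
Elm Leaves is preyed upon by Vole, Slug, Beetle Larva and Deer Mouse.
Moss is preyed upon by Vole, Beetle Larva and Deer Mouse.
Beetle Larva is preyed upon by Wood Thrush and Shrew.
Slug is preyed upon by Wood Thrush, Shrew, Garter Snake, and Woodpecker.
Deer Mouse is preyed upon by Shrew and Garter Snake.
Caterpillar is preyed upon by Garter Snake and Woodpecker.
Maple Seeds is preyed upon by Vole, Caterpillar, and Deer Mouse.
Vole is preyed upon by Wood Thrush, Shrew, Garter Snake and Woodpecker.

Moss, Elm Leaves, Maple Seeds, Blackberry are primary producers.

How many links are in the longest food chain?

2 links

One longest chain: Moss → Beetle Larva → Shrew.
It has 3 species and 2 links.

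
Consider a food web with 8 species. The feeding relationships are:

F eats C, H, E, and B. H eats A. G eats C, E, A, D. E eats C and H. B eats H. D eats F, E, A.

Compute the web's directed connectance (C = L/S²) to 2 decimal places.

C = 0.23

The web has S = 8 species and L = 15 feeding links.
C = L / S² = 15 / 64 = 0.2344 ≈ 0.23.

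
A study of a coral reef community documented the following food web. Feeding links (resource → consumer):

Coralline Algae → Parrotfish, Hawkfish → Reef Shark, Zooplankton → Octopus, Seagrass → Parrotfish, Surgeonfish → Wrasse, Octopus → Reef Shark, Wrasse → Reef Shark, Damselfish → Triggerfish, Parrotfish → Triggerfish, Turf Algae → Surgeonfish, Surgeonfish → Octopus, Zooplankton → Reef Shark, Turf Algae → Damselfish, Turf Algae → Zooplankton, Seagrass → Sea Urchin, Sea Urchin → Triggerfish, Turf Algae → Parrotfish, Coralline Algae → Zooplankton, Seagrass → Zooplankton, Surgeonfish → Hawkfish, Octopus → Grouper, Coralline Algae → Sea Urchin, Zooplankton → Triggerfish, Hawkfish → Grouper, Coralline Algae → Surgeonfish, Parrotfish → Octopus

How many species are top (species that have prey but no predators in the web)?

3

Top species (has prey, but nothing eats it): Triggerfish, Grouper, Reef Shark.
Count: 3.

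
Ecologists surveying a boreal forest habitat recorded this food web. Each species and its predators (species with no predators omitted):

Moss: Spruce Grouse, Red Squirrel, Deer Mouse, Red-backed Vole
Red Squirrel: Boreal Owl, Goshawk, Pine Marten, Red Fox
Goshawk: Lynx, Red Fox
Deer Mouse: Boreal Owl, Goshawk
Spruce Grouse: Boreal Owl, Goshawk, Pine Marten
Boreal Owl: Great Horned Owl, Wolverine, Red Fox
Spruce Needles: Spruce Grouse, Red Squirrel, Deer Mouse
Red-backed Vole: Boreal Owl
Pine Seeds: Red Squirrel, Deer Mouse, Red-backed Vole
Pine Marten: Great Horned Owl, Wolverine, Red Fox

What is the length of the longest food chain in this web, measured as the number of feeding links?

One longest chain: Moss → Spruce Grouse → Goshawk → Lynx.
It has 4 species and 3 links.

3 links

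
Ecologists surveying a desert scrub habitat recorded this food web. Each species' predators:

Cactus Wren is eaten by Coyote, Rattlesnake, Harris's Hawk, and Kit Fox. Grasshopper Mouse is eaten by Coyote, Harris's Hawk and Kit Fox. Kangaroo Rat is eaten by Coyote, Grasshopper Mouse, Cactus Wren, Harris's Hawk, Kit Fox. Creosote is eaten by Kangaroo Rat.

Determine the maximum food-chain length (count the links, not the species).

One longest chain: Creosote → Kangaroo Rat → Cactus Wren → Kit Fox.
It has 4 species and 3 links.

3 links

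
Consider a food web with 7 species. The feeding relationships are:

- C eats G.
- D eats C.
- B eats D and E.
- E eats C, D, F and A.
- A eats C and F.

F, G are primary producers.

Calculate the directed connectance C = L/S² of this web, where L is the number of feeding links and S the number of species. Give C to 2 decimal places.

C = 0.20

The web has S = 7 species and L = 10 feeding links.
C = L / S² = 10 / 49 = 0.2041 ≈ 0.20.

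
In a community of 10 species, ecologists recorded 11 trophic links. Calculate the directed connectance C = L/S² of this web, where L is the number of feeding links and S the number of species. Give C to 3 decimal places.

The web has S = 10 species and L = 11 feeding links.
C = L / S² = 11 / 100 = 0.1100 ≈ 0.110.

C = 0.110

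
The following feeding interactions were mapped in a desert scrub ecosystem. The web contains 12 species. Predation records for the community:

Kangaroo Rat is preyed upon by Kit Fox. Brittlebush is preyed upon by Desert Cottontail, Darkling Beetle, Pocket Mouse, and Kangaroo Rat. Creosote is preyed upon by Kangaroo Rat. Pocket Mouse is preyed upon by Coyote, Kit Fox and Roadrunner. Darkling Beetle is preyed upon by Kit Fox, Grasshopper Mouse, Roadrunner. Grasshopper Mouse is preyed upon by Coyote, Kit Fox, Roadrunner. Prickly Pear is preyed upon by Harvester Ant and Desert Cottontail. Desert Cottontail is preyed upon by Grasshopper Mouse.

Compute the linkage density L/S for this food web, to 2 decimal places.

L/S = 1.50

There are L = 18 links among S = 12 species.
L/S = 18/12 = 1.5000 ≈ 1.50.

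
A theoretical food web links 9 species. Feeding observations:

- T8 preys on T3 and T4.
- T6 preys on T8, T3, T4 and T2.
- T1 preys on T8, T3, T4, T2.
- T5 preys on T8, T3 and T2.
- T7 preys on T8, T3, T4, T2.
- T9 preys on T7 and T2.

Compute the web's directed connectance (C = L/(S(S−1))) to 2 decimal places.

C = 0.26

The web has S = 9 species and L = 19 feeding links.
C = L / (S(S−1)) = 19 / 72 = 0.2639 ≈ 0.26.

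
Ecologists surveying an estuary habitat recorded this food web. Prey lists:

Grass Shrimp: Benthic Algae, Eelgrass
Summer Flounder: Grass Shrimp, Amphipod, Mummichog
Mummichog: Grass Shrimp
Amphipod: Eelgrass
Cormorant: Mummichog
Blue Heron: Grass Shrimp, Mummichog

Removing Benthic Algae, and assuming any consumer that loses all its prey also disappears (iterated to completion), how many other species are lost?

Remove Benthic Algae.
Every predator of it retains at least one other prey: Grass Shrimp still has Eelgrass.
No consumer loses all prey, so no secondary extinctions occur.

0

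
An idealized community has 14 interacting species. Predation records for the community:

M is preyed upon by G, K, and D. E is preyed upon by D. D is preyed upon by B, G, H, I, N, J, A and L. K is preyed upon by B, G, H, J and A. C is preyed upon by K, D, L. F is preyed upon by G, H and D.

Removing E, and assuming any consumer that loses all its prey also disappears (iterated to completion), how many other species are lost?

Remove E.
Every predator of it retains at least one other prey: D still has F, C, M.
No consumer loses all prey, so no secondary extinctions occur.

0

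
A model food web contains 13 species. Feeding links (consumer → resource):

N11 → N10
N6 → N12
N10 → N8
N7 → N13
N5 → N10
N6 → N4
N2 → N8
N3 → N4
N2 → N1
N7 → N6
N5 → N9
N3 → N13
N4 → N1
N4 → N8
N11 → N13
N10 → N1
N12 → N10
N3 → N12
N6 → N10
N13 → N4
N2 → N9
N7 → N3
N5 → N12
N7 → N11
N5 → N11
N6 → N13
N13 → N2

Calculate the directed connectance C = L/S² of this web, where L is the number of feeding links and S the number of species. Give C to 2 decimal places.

C = 0.16

The web has S = 13 species and L = 27 feeding links.
C = L / S² = 27 / 169 = 0.1598 ≈ 0.16.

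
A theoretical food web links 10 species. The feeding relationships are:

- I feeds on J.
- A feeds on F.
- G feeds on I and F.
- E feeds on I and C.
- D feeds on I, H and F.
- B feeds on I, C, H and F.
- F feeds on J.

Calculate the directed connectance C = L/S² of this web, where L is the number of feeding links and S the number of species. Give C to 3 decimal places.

C = 0.140

The web has S = 10 species and L = 14 feeding links.
C = L / S² = 14 / 100 = 0.1400 ≈ 0.140.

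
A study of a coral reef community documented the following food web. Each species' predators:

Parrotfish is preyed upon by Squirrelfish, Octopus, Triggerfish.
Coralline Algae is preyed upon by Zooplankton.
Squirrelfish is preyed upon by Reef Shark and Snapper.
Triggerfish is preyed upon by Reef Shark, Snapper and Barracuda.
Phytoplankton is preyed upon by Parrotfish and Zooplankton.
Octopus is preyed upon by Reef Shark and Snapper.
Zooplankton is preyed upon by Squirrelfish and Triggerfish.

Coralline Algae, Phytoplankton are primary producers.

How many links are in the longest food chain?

One longest chain: Coralline Algae → Zooplankton → Triggerfish → Reef Shark.
It has 4 species and 3 links.

3 links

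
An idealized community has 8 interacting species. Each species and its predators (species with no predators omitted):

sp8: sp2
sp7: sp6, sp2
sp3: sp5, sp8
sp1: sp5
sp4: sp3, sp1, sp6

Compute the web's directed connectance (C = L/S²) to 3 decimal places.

C = 0.141

The web has S = 8 species and L = 9 feeding links.
C = L / S² = 9 / 64 = 0.1406 ≈ 0.141.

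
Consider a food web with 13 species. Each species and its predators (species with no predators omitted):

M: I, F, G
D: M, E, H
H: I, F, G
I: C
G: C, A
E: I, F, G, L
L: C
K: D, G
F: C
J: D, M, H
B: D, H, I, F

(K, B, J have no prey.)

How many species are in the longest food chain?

5 species

One longest chain: K → D → M → F → C.
It has 5 species and 4 links.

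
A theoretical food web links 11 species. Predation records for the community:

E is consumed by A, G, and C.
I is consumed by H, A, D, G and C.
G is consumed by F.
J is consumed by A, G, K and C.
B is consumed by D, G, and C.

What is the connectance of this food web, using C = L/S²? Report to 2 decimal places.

The web has S = 11 species and L = 16 feeding links.
C = L / S² = 16 / 121 = 0.1322 ≈ 0.13.

C = 0.13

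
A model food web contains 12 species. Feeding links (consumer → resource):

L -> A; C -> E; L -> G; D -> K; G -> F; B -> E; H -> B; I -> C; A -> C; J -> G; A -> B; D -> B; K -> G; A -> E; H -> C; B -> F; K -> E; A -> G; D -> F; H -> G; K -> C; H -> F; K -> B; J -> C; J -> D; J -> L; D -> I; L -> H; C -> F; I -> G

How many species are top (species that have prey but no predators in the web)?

Top species (has prey, but nothing eats it): J.
Count: 1.

1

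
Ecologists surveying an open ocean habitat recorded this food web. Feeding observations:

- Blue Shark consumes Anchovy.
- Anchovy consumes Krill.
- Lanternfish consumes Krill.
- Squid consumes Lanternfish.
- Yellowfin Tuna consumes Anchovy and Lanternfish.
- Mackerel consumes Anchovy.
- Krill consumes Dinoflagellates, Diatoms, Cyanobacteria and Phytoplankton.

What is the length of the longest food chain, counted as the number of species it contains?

One longest chain: Phytoplankton → Krill → Anchovy → Yellowfin Tuna.
It has 4 species and 3 links.

4 species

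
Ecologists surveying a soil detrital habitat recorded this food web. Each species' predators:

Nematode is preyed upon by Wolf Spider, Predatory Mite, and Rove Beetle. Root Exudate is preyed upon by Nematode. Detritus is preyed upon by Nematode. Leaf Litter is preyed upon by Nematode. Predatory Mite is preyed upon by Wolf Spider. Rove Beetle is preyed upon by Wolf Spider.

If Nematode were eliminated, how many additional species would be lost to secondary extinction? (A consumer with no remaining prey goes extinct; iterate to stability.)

3

Remove Nematode.
Round 1: Predatory Mite (all prey gone), Rove Beetle (all prey gone) → extinct.
Round 2: Wolf Spider (all prey gone) → extinct.
No further losses. Total secondary extinctions: 3.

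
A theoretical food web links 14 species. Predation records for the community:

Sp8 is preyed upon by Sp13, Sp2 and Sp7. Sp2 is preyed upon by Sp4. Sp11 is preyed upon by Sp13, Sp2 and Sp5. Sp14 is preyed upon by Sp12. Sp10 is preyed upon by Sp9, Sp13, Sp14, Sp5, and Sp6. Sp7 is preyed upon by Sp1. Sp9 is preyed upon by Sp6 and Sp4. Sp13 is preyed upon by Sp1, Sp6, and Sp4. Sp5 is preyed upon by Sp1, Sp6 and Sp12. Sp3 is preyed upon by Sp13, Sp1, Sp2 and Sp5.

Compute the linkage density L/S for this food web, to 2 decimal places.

There are L = 26 links among S = 14 species.
L/S = 26/14 = 1.8571 ≈ 1.86.

L/S = 1.86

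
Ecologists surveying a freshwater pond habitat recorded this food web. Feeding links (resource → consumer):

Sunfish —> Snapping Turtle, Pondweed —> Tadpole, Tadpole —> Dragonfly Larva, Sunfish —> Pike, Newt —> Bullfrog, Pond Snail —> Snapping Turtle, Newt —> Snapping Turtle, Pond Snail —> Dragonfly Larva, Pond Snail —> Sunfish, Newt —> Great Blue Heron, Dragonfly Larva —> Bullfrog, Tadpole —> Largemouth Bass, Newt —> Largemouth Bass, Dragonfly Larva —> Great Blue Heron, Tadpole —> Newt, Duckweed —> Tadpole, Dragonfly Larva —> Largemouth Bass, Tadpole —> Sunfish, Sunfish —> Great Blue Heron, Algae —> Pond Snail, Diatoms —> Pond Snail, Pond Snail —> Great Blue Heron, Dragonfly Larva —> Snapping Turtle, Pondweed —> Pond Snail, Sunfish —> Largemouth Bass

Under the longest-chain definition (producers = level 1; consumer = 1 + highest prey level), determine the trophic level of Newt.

Trophic level 3

Duckweed is a producer → level 1.
Tadpole eats Duckweed (level 1); other prey at levels: Pondweed 1 → level 2.
Newt eats Tadpole → level 3.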